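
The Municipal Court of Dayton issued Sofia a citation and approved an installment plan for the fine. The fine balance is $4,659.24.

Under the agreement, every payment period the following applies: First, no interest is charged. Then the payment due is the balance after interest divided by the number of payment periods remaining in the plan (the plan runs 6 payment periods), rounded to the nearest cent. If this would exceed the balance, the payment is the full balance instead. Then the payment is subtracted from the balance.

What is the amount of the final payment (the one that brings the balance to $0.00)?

$776.54

Payment period 1: opening $4,659.24; payment $776.54; balance $3,882.70
Payment period 2: opening $3,882.70; payment $776.54; balance $3,106.16
Payment period 3: opening $3,106.16; payment $776.54; balance $2,329.62
Payment period 4: opening $2,329.62; payment $776.54; balance $1,553.08
Payment period 5: opening $1,553.08; payment $776.54; balance $776.54
Payment period 6: opening $776.54; payment $776.54; balance $0.00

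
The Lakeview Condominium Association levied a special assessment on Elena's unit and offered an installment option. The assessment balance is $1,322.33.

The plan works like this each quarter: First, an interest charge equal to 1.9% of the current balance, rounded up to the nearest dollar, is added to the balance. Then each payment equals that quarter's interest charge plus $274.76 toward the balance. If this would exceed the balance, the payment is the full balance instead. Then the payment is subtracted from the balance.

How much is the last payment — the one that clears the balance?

Quarter 1: $1,322.33 +$26.00 interest = $1,348.33; pay $300.76 → $1,047.57
Quarter 2: $1,047.57 +$20.00 interest = $1,067.57; pay $294.76 → $772.81
Quarter 3: $772.81 +$15.00 interest = $787.81; pay $289.76 → $498.05
Quarter 4: $498.05 +$10.00 interest = $508.05; pay $284.76 → $223.29
Quarter 5: $223.29 +$5.00 interest = $228.29; pay $228.29 → $0.00

$228.29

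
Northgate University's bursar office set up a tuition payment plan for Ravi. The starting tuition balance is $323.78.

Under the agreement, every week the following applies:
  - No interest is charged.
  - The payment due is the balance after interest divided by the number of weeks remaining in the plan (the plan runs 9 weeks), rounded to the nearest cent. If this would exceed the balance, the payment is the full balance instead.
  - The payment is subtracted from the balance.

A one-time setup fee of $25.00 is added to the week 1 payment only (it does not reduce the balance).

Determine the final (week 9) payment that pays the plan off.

$35.97

Week 1: $323.78 − $35.98 (+ $25.00 fee) → $287.80
Week 2: $287.80 − $35.98 → $251.82
Week 3: $251.82 − $35.97 → $215.85
Week 4: $215.85 − $35.98 → $179.87
Week 5: $179.87 − $35.97 → $143.90
Week 6: $143.90 − $35.98 → $107.92
Week 7: $107.92 − $35.97 → $71.95
Week 8: $71.95 − $35.98 → $35.97
Week 9: $35.97 − $35.97 → $0.00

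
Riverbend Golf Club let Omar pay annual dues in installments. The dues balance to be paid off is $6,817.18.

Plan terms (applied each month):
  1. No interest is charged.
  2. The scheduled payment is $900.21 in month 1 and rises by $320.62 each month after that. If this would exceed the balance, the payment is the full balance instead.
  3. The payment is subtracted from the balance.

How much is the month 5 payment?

Month 1: $6,817.18 − $900.21 → $5,916.97
Month 2: $5,916.97 − $1,220.83 → $4,696.14
Month 3: $4,696.14 − $1,541.45 → $3,154.69
Month 4: $3,154.69 − $1,862.07 → $1,292.62
Month 5: $1,292.62 − $1,292.62 → $0.00

$1,292.62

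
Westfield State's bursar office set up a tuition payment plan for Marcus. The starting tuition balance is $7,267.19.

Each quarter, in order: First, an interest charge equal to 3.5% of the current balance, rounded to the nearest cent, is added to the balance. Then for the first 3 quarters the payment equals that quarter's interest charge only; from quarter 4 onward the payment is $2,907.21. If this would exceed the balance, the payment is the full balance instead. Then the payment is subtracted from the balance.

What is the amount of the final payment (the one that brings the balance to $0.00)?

$1,934.02

Quarter 1: opening $7,267.19; interest $254.35 → $7,521.54; payment $254.35; balance $7,267.19
Quarter 2: opening $7,267.19; interest $254.35 → $7,521.54; payment $254.35; balance $7,267.19
Quarter 3: opening $7,267.19; interest $254.35 → $7,521.54; payment $254.35; balance $7,267.19
Quarter 4: opening $7,267.19; interest $254.35 → $7,521.54; payment $2,907.21; balance $4,614.33
Quarter 5: opening $4,614.33; interest $161.50 → $4,775.83; payment $2,907.21; balance $1,868.62
Quarter 6: opening $1,868.62; interest $65.40 → $1,934.02; payment $1,934.02; balance $0.00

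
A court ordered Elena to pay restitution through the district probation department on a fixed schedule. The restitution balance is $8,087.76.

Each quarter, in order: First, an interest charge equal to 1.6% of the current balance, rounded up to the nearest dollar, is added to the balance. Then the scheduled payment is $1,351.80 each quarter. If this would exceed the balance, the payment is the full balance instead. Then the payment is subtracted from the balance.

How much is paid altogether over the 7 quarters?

$8,574.76

# | Opening | Interest | Payment | End bal
1 | $8,087.76 | $130.00 | $1,351.80 | $6,865.96
2 | $6,865.96 | $110.00 | $1,351.80 | $5,624.16
3 | $5,624.16 | $90.00 | $1,351.80 | $4,362.36
4 | $4,362.36 | $70.00 | $1,351.80 | $3,080.56
5 | $3,080.56 | $50.00 | $1,351.80 | $1,778.76
6 | $1,778.76 | $29.00 | $1,351.80 | $455.96
7 | $455.96 | $8.00 | $463.96 | $0.00
Total paid: $8,574.76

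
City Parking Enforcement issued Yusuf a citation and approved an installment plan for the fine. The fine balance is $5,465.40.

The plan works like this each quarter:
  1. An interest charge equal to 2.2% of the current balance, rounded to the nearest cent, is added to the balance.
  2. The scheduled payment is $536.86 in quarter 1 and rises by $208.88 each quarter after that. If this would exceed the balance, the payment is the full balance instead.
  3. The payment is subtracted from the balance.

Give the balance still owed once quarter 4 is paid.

$2,471.35

Quarter 1: $5,465.40 +$120.24 interest = $5,585.64; pay $536.86 → $5,048.78
Quarter 2: $5,048.78 +$111.07 interest = $5,159.85; pay $745.74 → $4,414.11
Quarter 3: $4,414.11 +$97.11 interest = $4,511.22; pay $954.62 → $3,556.60
Quarter 4: $3,556.60 +$78.25 interest = $3,634.85; pay $1,163.50 → $2,471.35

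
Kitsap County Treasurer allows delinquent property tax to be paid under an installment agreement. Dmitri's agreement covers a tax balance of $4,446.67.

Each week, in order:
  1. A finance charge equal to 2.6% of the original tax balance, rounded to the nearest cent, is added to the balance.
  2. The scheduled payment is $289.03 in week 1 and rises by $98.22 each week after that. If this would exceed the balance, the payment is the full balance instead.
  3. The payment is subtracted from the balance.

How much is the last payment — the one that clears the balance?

$424.76

Week 1: opening $4,446.67; interest $115.61 → $4,562.28; payment $289.03; balance $4,273.25
Week 2: opening $4,273.25; interest $115.61 → $4,388.86; payment $387.25; balance $4,001.61
Week 3: opening $4,001.61; interest $115.61 → $4,117.22; payment $485.47; balance $3,631.75
Week 4: opening $3,631.75; interest $115.61 → $3,747.36; payment $583.69; balance $3,163.67
Week 5: opening $3,163.67; interest $115.61 → $3,279.28; payment $681.91; balance $2,597.37
Week 6: opening $2,597.37; interest $115.61 → $2,712.98; payment $780.13; balance $1,932.85
Week 7: opening $1,932.85; interest $115.61 → $2,048.46; payment $878.35; balance $1,170.11
Week 8: opening $1,170.11; interest $115.61 → $1,285.72; payment $976.57; balance $309.15
Week 9: opening $309.15; interest $115.61 → $424.76; payment $424.76; balance $0.00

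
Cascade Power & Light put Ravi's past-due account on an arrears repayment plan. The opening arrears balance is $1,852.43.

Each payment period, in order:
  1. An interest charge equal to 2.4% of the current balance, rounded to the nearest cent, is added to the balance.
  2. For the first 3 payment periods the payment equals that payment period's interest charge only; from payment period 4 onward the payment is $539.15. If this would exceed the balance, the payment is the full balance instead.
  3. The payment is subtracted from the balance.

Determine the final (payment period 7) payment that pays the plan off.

$340.44

Payment period 1: opening $1,852.43; interest $44.46 → $1,896.89; payment $44.46; balance $1,852.43
Payment period 2: opening $1,852.43; interest $44.46 → $1,896.89; payment $44.46; balance $1,852.43
Payment period 3: opening $1,852.43; interest $44.46 → $1,896.89; payment $44.46; balance $1,852.43
Payment period 4: opening $1,852.43; interest $44.46 → $1,896.89; payment $539.15; balance $1,357.74
Payment period 5: opening $1,357.74; interest $32.59 → $1,390.33; payment $539.15; balance $851.18
Payment period 6: opening $851.18; interest $20.43 → $871.61; payment $539.15; balance $332.46
Payment period 7: opening $332.46; interest $7.98 → $340.44; payment $340.44; balance $0.00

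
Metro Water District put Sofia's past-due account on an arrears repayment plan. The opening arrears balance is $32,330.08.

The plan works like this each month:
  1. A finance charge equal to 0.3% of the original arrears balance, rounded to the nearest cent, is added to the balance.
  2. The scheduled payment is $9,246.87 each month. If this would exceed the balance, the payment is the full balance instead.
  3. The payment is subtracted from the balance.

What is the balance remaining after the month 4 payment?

Month 1: $32,330.08 +$96.99 interest = $32,427.07; pay $9,246.87 → $23,180.20
Month 2: $23,180.20 +$96.99 interest = $23,277.19; pay $9,246.87 → $14,030.32
Month 3: $14,030.32 +$96.99 interest = $14,127.31; pay $9,246.87 → $4,880.44
Month 4: $4,880.44 +$96.99 interest = $4,977.43; pay $4,977.43 → $0.00

$0.00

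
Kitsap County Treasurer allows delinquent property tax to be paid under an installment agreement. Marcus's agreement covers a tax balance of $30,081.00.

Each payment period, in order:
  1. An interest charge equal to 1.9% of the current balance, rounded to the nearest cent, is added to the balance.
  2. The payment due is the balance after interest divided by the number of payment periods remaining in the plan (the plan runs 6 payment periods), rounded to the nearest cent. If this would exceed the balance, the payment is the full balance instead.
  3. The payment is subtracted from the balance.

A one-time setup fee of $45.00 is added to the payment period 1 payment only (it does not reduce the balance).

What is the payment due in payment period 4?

$5,405.52

Payment period 1: $30,081.00 +$571.54 interest = $30,652.54; pay $5,108.76 (+ $45.00 fee) → $25,543.78
Payment period 2: $25,543.78 +$485.33 interest = $26,029.11; pay $5,205.82 → $20,823.29
Payment period 3: $20,823.29 +$395.64 interest = $21,218.93; pay $5,304.73 → $15,914.20
Payment period 4: $15,914.20 +$302.37 interest = $16,216.57; pay $5,405.52 → $10,811.05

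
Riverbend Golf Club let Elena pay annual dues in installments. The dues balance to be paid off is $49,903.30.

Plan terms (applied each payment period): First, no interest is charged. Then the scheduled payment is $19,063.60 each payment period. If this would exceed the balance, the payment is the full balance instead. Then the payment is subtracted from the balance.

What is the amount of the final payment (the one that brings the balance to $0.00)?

# | Opening | Payment | End bal
1 | $49,903.30 | $19,063.60 | $30,839.70
2 | $30,839.70 | $19,063.60 | $11,776.10
3 | $11,776.10 | $11,776.10 | $0.00

$11,776.10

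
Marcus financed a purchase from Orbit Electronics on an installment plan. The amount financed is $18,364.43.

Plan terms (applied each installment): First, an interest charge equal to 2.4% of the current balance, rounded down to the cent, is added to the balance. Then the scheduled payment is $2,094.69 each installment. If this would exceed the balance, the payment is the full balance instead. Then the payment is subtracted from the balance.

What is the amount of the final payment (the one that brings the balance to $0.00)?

Installment 1: opening $18,364.43; interest $440.74 → $18,805.17; payment $2,094.69; balance $16,710.48
Installment 2: opening $16,710.48; interest $401.05 → $17,111.53; payment $2,094.69; balance $15,016.84
Installment 3: opening $15,016.84; interest $360.40 → $15,377.24; payment $2,094.69; balance $13,282.55
Installment 4: opening $13,282.55; interest $318.78 → $13,601.33; payment $2,094.69; balance $11,506.64
Installment 5: opening $11,506.64; interest $276.15 → $11,782.79; payment $2,094.69; balance $9,688.10
Installment 6: opening $9,688.10; interest $232.51 → $9,920.61; payment $2,094.69; balance $7,825.92
Installment 7: opening $7,825.92; interest $187.82 → $8,013.74; payment $2,094.69; balance $5,919.05
Installment 8: opening $5,919.05; interest $142.05 → $6,061.10; payment $2,094.69; balance $3,966.41
Installment 9: opening $3,966.41; interest $95.19 → $4,061.60; payment $2,094.69; balance $1,966.91
Installment 10: opening $1,966.91; interest $47.20 → $2,014.11; payment $2,014.11; balance $0.00

$2,014.11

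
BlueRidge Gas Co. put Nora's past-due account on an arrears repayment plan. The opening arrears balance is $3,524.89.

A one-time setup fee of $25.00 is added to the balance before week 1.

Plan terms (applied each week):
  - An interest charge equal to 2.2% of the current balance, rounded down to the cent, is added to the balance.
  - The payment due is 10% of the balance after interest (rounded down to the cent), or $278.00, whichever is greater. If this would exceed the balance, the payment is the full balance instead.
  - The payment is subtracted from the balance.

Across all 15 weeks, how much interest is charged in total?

$604.33

Week 1: $3,549.89 +$78.09 interest = $3,627.98; pay $362.79 → $3,265.19
Week 2: $3,265.19 +$71.83 interest = $3,337.02; pay $333.70 → $3,003.32
Week 3: $3,003.32 +$66.07 interest = $3,069.39; pay $306.93 → $2,762.46
Week 4: $2,762.46 +$60.77 interest = $2,823.23; pay $282.32 → $2,540.91
Week 5: $2,540.91 +$55.90 interest = $2,596.81; pay $278.00 → $2,318.81
Week 6: $2,318.81 +$51.01 interest = $2,369.82; pay $278.00 → $2,091.82
Week 7: $2,091.82 +$46.02 interest = $2,137.84; pay $278.00 → $1,859.84
Week 8: $1,859.84 +$40.91 interest = $1,900.75; pay $278.00 → $1,622.75
Week 9: $1,622.75 +$35.70 interest = $1,658.45; pay $278.00 → $1,380.45
Week 10: $1,380.45 +$30.36 interest = $1,410.81; pay $278.00 → $1,132.81
Week 11: $1,132.81 +$24.92 interest = $1,157.73; pay $278.00 → $879.73
Week 12: $879.73 +$19.35 interest = $899.08; pay $278.00 → $621.08
Week 13: $621.08 +$13.66 interest = $634.74; pay $278.00 → $356.74
Week 14: $356.74 +$7.84 interest = $364.58; pay $278.00 → $86.58
Week 15: $86.58 +$1.90 interest = $88.48; pay $88.48 → $0.00
Total interest: $78.09 + $71.83 + $66.07 + $60.77 + $55.90 + $51.01 + $46.02 + $40.91 + $35.70 + $30.36 + $24.92 + $19.35 + $13.66 + $7.84 + $1.90 = $604.33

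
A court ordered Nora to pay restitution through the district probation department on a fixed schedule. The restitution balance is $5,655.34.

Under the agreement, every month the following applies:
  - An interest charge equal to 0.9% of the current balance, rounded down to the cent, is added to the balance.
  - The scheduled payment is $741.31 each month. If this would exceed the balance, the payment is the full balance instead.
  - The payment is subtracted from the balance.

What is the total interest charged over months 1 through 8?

$229.98

# | Opening | Interest | Payment | End bal
1 | $5,655.34 | $50.89 | $741.31 | $4,964.92
2 | $4,964.92 | $44.68 | $741.31 | $4,268.29
3 | $4,268.29 | $38.41 | $741.31 | $3,565.39
4 | $3,565.39 | $32.08 | $741.31 | $2,856.16
5 | $2,856.16 | $25.70 | $741.31 | $2,140.55
6 | $2,140.55 | $19.26 | $741.31 | $1,418.50
7 | $1,418.50 | $12.76 | $741.31 | $689.95
8 | $689.95 | $6.20 | $696.15 | $0.00
Total interest: $50.89 + $44.68 + $38.41 + $32.08 + $25.70 + $19.26 + $12.76 + $6.20 = $229.98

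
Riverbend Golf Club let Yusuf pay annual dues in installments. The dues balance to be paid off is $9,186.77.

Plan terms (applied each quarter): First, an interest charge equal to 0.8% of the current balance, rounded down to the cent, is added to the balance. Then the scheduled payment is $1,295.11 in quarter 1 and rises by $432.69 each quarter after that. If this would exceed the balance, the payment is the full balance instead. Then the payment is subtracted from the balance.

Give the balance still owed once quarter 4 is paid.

$1,631.32

Quarter 1: $9,186.77 +$73.49 interest = $9,260.26; pay $1,295.11 → $7,965.15
Quarter 2: $7,965.15 +$63.72 interest = $8,028.87; pay $1,727.80 → $6,301.07
Quarter 3: $6,301.07 +$50.40 interest = $6,351.47; pay $2,160.49 → $4,190.98
Quarter 4: $4,190.98 +$33.52 interest = $4,224.50; pay $2,593.18 → $1,631.32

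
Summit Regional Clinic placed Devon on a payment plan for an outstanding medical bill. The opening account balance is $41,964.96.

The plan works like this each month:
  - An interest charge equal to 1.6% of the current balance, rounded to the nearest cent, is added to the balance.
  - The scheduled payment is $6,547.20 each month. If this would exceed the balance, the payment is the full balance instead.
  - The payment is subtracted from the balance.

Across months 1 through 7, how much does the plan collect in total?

$44,637.29

Month 1: $41,964.96 +$671.44 interest = $42,636.40; pay $6,547.20 → $36,089.20
Month 2: $36,089.20 +$577.43 interest = $36,666.63; pay $6,547.20 → $30,119.43
Month 3: $30,119.43 +$481.91 interest = $30,601.34; pay $6,547.20 → $24,054.14
Month 4: $24,054.14 +$384.87 interest = $24,439.01; pay $6,547.20 → $17,891.81
Month 5: $17,891.81 +$286.27 interest = $18,178.08; pay $6,547.20 → $11,630.88
Month 6: $11,630.88 +$186.09 interest = $11,816.97; pay $6,547.20 → $5,269.77
Month 7: $5,269.77 +$84.32 interest = $5,354.09; pay $5,354.09 → $0.00
Total paid: $44,637.29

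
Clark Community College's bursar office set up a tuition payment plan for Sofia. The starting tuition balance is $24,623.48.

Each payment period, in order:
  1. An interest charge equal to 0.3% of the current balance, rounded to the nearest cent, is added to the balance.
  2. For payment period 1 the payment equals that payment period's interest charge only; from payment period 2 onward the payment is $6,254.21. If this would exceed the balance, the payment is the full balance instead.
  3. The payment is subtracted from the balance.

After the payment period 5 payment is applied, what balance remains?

$0.00

Payment period 1: $24,623.48 +$73.87 interest = $24,697.35; pay $73.87 → $24,623.48
Payment period 2: $24,623.48 +$73.87 interest = $24,697.35; pay $6,254.21 → $18,443.14
Payment period 3: $18,443.14 +$55.33 interest = $18,498.47; pay $6,254.21 → $12,244.26
Payment period 4: $12,244.26 +$36.73 interest = $12,280.99; pay $6,254.21 → $6,026.78
Payment period 5: $6,026.78 +$18.08 interest = $6,044.86; pay $6,044.86 → $0.00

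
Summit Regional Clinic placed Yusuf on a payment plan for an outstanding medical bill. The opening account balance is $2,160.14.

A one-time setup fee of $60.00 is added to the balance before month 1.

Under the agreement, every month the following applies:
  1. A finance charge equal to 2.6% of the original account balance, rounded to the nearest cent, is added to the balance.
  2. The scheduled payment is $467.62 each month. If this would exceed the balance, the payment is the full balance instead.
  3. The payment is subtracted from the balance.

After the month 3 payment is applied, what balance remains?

$985.76

Month 1: opening $2,220.14; interest $56.16 → $2,276.30; payment $467.62; balance $1,808.68
Month 2: opening $1,808.68; interest $56.16 → $1,864.84; payment $467.62; balance $1,397.22
Month 3: opening $1,397.22; interest $56.16 → $1,453.38; payment $467.62; balance $985.76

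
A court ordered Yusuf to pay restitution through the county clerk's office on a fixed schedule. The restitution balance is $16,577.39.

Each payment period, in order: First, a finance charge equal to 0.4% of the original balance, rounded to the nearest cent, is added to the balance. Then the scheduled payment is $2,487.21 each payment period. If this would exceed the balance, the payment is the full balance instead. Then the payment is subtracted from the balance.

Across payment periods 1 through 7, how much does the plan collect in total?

$17,041.56

# | Opening | Interest | Payment | End bal
1 | $16,577.39 | $66.31 | $2,487.21 | $14,156.49
2 | $14,156.49 | $66.31 | $2,487.21 | $11,735.59
3 | $11,735.59 | $66.31 | $2,487.21 | $9,314.69
4 | $9,314.69 | $66.31 | $2,487.21 | $6,893.79
5 | $6,893.79 | $66.31 | $2,487.21 | $4,472.89
6 | $4,472.89 | $66.31 | $2,487.21 | $2,051.99
7 | $2,051.99 | $66.31 | $2,118.30 | $0.00
Total paid: $17,041.56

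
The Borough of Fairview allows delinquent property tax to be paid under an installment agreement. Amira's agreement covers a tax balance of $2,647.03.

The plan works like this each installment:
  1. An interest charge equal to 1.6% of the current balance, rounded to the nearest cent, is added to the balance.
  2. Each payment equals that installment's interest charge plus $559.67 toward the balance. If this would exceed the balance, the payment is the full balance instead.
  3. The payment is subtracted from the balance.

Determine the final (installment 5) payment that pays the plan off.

$414.88

# | Opening | Interest | Payment | End bal
1 | $2,647.03 | $42.35 | $602.02 | $2,087.36
2 | $2,087.36 | $33.40 | $593.07 | $1,527.69
3 | $1,527.69 | $24.44 | $584.11 | $968.02
4 | $968.02 | $15.49 | $575.16 | $408.35
5 | $408.35 | $6.53 | $414.88 | $0.00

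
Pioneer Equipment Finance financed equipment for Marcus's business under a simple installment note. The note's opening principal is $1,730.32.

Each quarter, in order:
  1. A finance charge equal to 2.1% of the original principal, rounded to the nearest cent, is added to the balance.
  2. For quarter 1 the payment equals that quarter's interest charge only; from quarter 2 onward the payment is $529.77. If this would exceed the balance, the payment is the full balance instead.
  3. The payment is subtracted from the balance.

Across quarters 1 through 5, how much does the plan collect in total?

Quarter 1: opening $1,730.32; interest $36.34 → $1,766.66; payment $36.34; balance $1,730.32
Quarter 2: opening $1,730.32; interest $36.34 → $1,766.66; payment $529.77; balance $1,236.89
Quarter 3: opening $1,236.89; interest $36.34 → $1,273.23; payment $529.77; balance $743.46
Quarter 4: opening $743.46; interest $36.34 → $779.80; payment $529.77; balance $250.03
Quarter 5: opening $250.03; interest $36.34 → $286.37; payment $286.37; balance $0.00
Total paid: $1,912.02

$1,912.02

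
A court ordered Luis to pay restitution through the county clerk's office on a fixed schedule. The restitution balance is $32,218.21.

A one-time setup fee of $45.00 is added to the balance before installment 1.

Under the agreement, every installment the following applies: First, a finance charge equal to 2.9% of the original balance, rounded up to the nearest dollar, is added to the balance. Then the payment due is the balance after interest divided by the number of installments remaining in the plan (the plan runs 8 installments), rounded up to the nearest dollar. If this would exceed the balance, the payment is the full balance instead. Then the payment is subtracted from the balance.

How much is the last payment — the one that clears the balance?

# | Opening | Interest | Payment | End bal
1 | $32,263.21 | $935.00 | $4,150.00 | $29,048.21
2 | $29,048.21 | $935.00 | $4,284.00 | $25,699.21
3 | $25,699.21 | $935.00 | $4,440.00 | $22,194.21
4 | $22,194.21 | $935.00 | $4,626.00 | $18,503.21
5 | $18,503.21 | $935.00 | $4,860.00 | $14,578.21
6 | $14,578.21 | $935.00 | $5,172.00 | $10,341.21
7 | $10,341.21 | $935.00 | $5,639.00 | $5,637.21
8 | $5,637.21 | $935.00 | $6,572.21 | $0.00

$6,572.21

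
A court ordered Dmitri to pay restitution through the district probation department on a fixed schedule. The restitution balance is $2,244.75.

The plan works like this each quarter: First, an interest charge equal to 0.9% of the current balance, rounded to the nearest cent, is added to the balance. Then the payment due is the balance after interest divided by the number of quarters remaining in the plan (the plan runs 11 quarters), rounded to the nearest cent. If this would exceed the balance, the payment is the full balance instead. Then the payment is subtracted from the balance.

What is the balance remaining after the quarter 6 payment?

# | Opening | Interest | Payment | End bal
1 | $2,244.75 | $20.20 | $205.90 | $2,059.05
2 | $2,059.05 | $18.53 | $207.76 | $1,869.82
3 | $1,869.82 | $16.83 | $209.63 | $1,677.02
4 | $1,677.02 | $15.09 | $211.51 | $1,480.60
5 | $1,480.60 | $13.33 | $213.42 | $1,280.51
6 | $1,280.51 | $11.52 | $215.34 | $1,076.69

$1,076.69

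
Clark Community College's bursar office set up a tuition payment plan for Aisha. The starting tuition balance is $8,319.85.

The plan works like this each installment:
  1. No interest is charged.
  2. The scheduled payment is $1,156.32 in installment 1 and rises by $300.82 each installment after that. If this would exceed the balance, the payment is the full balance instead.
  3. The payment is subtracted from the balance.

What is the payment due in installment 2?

Installment 1: $8,319.85 − $1,156.32 → $7,163.53
Installment 2: $7,163.53 − $1,457.14 → $5,706.39

$1,457.14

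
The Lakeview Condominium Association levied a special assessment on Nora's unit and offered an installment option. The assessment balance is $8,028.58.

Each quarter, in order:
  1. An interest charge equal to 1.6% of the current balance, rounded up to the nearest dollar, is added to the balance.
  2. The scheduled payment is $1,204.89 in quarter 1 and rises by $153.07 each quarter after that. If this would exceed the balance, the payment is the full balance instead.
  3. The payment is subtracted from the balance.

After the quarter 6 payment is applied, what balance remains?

Quarter 1: $8,028.58 +$129.00 interest = $8,157.58; pay $1,204.89 → $6,952.69
Quarter 2: $6,952.69 +$112.00 interest = $7,064.69; pay $1,357.96 → $5,706.73
Quarter 3: $5,706.73 +$92.00 interest = $5,798.73; pay $1,511.03 → $4,287.70
Quarter 4: $4,287.70 +$69.00 interest = $4,356.70; pay $1,664.10 → $2,692.60
Quarter 5: $2,692.60 +$44.00 interest = $2,736.60; pay $1,817.17 → $919.43
Quarter 6: $919.43 +$15.00 interest = $934.43; pay $934.43 → $0.00

$0.00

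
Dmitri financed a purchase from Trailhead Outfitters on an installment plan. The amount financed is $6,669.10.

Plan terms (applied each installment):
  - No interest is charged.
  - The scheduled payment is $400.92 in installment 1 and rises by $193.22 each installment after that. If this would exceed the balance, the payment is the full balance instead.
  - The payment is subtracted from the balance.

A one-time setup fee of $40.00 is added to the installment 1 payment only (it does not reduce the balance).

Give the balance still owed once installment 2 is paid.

$5,674.04

Installment 1: opening $6,669.10; payment $400.92 (+ $40.00 fee); balance $6,268.18
Installment 2: opening $6,268.18; payment $594.14; balance $5,674.04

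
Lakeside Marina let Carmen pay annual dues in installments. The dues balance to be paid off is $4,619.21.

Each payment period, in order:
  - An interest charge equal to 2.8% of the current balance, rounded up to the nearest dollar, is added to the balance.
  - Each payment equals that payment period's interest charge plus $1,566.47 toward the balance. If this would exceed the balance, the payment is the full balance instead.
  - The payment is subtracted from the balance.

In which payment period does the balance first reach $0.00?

3

Payment period 1: opening $4,619.21; interest $130.00 → $4,749.21; payment $1,696.47; balance $3,052.74
Payment period 2: opening $3,052.74; interest $86.00 → $3,138.74; payment $1,652.47; balance $1,486.27
Payment period 3: opening $1,486.27; interest $42.00 → $1,528.27; payment $1,528.27; balance $0.00
Balance reaches $0.00 in payment period 3.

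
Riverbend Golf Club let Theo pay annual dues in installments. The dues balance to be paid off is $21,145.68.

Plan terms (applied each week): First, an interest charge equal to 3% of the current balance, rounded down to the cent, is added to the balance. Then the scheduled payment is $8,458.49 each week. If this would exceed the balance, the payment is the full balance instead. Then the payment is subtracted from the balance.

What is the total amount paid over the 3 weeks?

Week 1: $21,145.68 +$634.37 interest = $21,780.05; pay $8,458.49 → $13,321.56
Week 2: $13,321.56 +$399.64 interest = $13,721.20; pay $8,458.49 → $5,262.71
Week 3: $5,262.71 +$157.88 interest = $5,420.59; pay $5,420.59 → $0.00
Total paid: $22,337.57

$22,337.57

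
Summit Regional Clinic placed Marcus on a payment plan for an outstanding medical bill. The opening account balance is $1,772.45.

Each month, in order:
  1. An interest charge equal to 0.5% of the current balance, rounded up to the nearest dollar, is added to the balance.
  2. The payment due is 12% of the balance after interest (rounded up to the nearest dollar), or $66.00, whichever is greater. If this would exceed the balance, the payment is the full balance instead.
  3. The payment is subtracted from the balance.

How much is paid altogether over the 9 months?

Month 1: $1,772.45 +$9.00 interest = $1,781.45; pay $214.00 → $1,567.45
Month 2: $1,567.45 +$8.00 interest = $1,575.45; pay $190.00 → $1,385.45
Month 3: $1,385.45 +$7.00 interest = $1,392.45; pay $168.00 → $1,224.45
Month 4: $1,224.45 +$7.00 interest = $1,231.45; pay $148.00 → $1,083.45
Month 5: $1,083.45 +$6.00 interest = $1,089.45; pay $131.00 → $958.45
Month 6: $958.45 +$5.00 interest = $963.45; pay $116.00 → $847.45
Month 7: $847.45 +$5.00 interest = $852.45; pay $103.00 → $749.45
Month 8: $749.45 +$4.00 interest = $753.45; pay $91.00 → $662.45
Month 9: $662.45 +$4.00 interest = $666.45; pay $80.00 → $586.45
Total paid: $1,241.00

$1,241.00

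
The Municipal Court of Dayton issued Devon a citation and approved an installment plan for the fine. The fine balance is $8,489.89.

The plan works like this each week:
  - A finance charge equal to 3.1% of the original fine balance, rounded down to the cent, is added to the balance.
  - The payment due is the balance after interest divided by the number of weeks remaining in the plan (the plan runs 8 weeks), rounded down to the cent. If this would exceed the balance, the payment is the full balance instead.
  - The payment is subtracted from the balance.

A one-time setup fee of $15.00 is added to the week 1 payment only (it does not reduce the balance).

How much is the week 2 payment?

# | Opening | Interest | Payment | Fee | End bal
1 | $8,489.89 | $263.18 | $1,094.13 | $15.00 | $7,658.94
2 | $7,658.94 | $263.18 | $1,131.73 | — | $6,790.39

$1,131.73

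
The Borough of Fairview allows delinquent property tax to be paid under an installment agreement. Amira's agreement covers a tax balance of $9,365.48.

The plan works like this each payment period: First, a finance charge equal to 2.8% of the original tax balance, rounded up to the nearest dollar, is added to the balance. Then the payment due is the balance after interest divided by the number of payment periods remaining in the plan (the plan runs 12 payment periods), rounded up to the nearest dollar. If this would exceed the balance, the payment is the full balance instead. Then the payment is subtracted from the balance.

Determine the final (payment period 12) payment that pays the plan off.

$1,595.48

Payment period 1: opening $9,365.48; interest $263.00 → $9,628.48; payment $803.00; balance $8,825.48
Payment period 2: opening $8,825.48; interest $263.00 → $9,088.48; payment $827.00; balance $8,261.48
Payment period 3: opening $8,261.48; interest $263.00 → $8,524.48; payment $853.00; balance $7,671.48
Payment period 4: opening $7,671.48; interest $263.00 → $7,934.48; payment $882.00; balance $7,052.48
Payment period 5: opening $7,052.48; interest $263.00 → $7,315.48; payment $915.00; balance $6,400.48
Payment period 6: opening $6,400.48; interest $263.00 → $6,663.48; payment $952.00; balance $5,711.48
Payment period 7: opening $5,711.48; interest $263.00 → $5,974.48; payment $996.00; balance $4,978.48
Payment period 8: opening $4,978.48; interest $263.00 → $5,241.48; payment $1,049.00; balance $4,192.48
Payment period 9: opening $4,192.48; interest $263.00 → $4,455.48; payment $1,114.00; balance $3,341.48
Payment period 10: opening $3,341.48; interest $263.00 → $3,604.48; payment $1,202.00; balance $2,402.48
Payment period 11: opening $2,402.48; interest $263.00 → $2,665.48; payment $1,333.00; balance $1,332.48
Payment period 12: opening $1,332.48; interest $263.00 → $1,595.48; payment $1,595.48; balance $0.00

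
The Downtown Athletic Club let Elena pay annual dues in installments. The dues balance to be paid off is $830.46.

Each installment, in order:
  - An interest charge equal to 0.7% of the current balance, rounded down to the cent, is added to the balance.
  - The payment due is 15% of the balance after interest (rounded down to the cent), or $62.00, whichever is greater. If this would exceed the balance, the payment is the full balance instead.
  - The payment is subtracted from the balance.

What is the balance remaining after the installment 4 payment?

$445.76

Installment 1: opening $830.46; interest $5.81 → $836.27; payment $125.44; balance $710.83
Installment 2: opening $710.83; interest $4.97 → $715.80; payment $107.37; balance $608.43
Installment 3: opening $608.43; interest $4.25 → $612.68; payment $91.90; balance $520.78
Installment 4: opening $520.78; interest $3.64 → $524.42; payment $78.66; balance $445.76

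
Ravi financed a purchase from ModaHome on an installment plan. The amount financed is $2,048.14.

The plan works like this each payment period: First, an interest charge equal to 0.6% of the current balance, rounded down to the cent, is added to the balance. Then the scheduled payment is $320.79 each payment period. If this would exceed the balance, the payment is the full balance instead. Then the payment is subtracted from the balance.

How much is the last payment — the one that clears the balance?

$170.12

Payment period 1: $2,048.14 +$12.28 interest = $2,060.42; pay $320.79 → $1,739.63
Payment period 2: $1,739.63 +$10.43 interest = $1,750.06; pay $320.79 → $1,429.27
Payment period 3: $1,429.27 +$8.57 interest = $1,437.84; pay $320.79 → $1,117.05
Payment period 4: $1,117.05 +$6.70 interest = $1,123.75; pay $320.79 → $802.96
Payment period 5: $802.96 +$4.81 interest = $807.77; pay $320.79 → $486.98
Payment period 6: $486.98 +$2.92 interest = $489.90; pay $320.79 → $169.11
Payment period 7: $169.11 +$1.01 interest = $170.12; pay $170.12 → $0.00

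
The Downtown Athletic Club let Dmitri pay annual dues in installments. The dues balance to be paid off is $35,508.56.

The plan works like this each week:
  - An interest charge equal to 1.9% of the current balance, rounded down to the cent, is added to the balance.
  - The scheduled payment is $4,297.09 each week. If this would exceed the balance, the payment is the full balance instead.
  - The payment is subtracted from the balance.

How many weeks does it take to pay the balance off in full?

10

Week 1: $35,508.56 +$674.66 interest = $36,183.22; pay $4,297.09 → $31,886.13
Week 2: $31,886.13 +$605.83 interest = $32,491.96; pay $4,297.09 → $28,194.87
Week 3: $28,194.87 +$535.70 interest = $28,730.57; pay $4,297.09 → $24,433.48
Week 4: $24,433.48 +$464.23 interest = $24,897.71; pay $4,297.09 → $20,600.62
Week 5: $20,600.62 +$391.41 interest = $20,992.03; pay $4,297.09 → $16,694.94
Week 6: $16,694.94 +$317.20 interest = $17,012.14; pay $4,297.09 → $12,715.05
Week 7: $12,715.05 +$241.58 interest = $12,956.63; pay $4,297.09 → $8,659.54
Week 8: $8,659.54 +$164.53 interest = $8,824.07; pay $4,297.09 → $4,526.98
Week 9: $4,526.98 +$86.01 interest = $4,612.99; pay $4,297.09 → $315.90
Week 10: $315.90 +$6.00 interest = $321.90; pay $321.90 → $0.00
Balance reaches $0.00 in week 10.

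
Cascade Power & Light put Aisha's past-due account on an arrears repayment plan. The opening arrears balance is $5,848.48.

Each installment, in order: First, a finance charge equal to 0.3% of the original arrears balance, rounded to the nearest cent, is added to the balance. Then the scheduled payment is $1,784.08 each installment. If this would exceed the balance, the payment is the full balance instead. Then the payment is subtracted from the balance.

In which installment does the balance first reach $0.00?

4

Installment 1: opening $5,848.48; interest $17.55 → $5,866.03; payment $1,784.08; balance $4,081.95
Installment 2: opening $4,081.95; interest $17.55 → $4,099.50; payment $1,784.08; balance $2,315.42
Installment 3: opening $2,315.42; interest $17.55 → $2,332.97; payment $1,784.08; balance $548.89
Installment 4: opening $548.89; interest $17.55 → $566.44; payment $566.44; balance $0.00
Balance reaches $0.00 in installment 4.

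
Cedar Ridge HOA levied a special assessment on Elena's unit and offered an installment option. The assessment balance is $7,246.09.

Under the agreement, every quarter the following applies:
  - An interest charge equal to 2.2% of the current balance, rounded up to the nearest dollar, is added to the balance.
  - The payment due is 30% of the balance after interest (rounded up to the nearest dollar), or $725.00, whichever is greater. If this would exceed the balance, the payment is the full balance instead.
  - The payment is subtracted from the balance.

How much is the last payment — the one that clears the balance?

Quarter 1: $7,246.09 +$160.00 interest = $7,406.09; pay $2,222.00 → $5,184.09
Quarter 2: $5,184.09 +$115.00 interest = $5,299.09; pay $1,590.00 → $3,709.09
Quarter 3: $3,709.09 +$82.00 interest = $3,791.09; pay $1,138.00 → $2,653.09
Quarter 4: $2,653.09 +$59.00 interest = $2,712.09; pay $814.00 → $1,898.09
Quarter 5: $1,898.09 +$42.00 interest = $1,940.09; pay $725.00 → $1,215.09
Quarter 6: $1,215.09 +$27.00 interest = $1,242.09; pay $725.00 → $517.09
Quarter 7: $517.09 +$12.00 interest = $529.09; pay $529.09 → $0.00

$529.09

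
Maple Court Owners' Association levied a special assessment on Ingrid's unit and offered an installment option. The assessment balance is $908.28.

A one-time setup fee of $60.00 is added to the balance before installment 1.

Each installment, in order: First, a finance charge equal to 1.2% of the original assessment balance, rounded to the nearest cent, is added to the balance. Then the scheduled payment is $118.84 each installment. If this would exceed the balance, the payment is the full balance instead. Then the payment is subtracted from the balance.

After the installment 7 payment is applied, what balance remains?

$212.70

Installment 1: $968.28 +$10.90 interest = $979.18; pay $118.84 → $860.34
Installment 2: $860.34 +$10.90 interest = $871.24; pay $118.84 → $752.40
Installment 3: $752.40 +$10.90 interest = $763.30; pay $118.84 → $644.46
Installment 4: $644.46 +$10.90 interest = $655.36; pay $118.84 → $536.52
Installment 5: $536.52 +$10.90 interest = $547.42; pay $118.84 → $428.58
Installment 6: $428.58 +$10.90 interest = $439.48; pay $118.84 → $320.64
Installment 7: $320.64 +$10.90 interest = $331.54; pay $118.84 → $212.70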